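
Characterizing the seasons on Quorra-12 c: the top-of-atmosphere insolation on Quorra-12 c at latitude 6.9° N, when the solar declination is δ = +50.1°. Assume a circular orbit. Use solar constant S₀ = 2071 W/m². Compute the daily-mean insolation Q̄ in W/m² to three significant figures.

Q̄ ≈ 520 W/m²

cos H₀ = −tan(+6.9°) tan(+50.100°) = -0.1447, H₀ = 1.7160 rad.
Bracket: H₀ sin φ sin δ + cos φ cos δ sin H₀ = 1.7160×0.12014×0.76717 + 0.99276×0.64145×0.98947 = 0.158160 + 0.630100 = 0.788260.
Q̄ = (S₀/π) × [bracket] = (2071/π) × 0.788260 = 519.6 W/m².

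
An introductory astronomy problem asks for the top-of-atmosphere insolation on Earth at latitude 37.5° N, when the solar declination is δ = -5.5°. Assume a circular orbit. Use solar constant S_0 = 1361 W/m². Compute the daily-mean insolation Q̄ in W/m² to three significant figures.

Q̄ ≈ 303 W/m²

cos h₀ = −tan(+37.5°) tan(-5.500°) = 0.0739, h₀ = 1.4968 rad.
Bracket: h₀ sin ϕ sin δ + cos ϕ cos δ sin h₀ = 1.4968×0.60876×-0.09585 + 0.79335×0.99540×0.99727 = -0.087338 + 0.787545 = 0.700207.
Q̄ = (S_0/π) × [bracket] = (1361/π) × 0.700207 = 303.3 W/m².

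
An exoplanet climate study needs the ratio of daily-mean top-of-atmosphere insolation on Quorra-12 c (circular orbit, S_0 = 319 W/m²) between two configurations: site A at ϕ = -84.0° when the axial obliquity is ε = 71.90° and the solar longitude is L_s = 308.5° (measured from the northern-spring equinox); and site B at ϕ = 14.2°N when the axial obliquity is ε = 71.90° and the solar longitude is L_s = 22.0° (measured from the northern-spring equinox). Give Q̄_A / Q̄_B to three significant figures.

Q̄_A / Q̄_B ≈ 2.22

— Configuration A (ϕ=-84.0°):
Solar declination: sin δ = sin ε · sin L_s = sin 71.90° × sin 308.5° = -0.74388, so δ = -48.063°.
cos h₀ = −tan(-84.0°) tan(-48.063°) = -10.5902 ≤ −1 ⇒ polar day, h₀ = π.
Bracket: h₀ sin ϕ sin δ + cos ϕ cos δ sin h₀ = 3.1416×-0.99452×-0.74388 + 0.10453×0.66831×0.00000 = 2.324167 + 0.000000 = 2.324167.
Q̄ = (S_0/π) × [bracket] = (319/π) × 2.324167 = 236.00 W/m².
— Configuration B (ϕ=+14.2°):
Solar declination: sin δ = sin ε · sin L_s = sin 71.90° × sin 22.0° = 0.35607, so δ = +20.859°.
cos h₀ = −tan(+14.2°) tan(+20.859°) = -0.0964, h₀ = 1.6674 rad.
Bracket: h₀ sin ϕ sin δ + cos ϕ cos δ sin h₀ = 1.6674×0.24531×0.35607 + 0.96945×0.93446×0.99534 = 0.145643 + 0.901691 = 1.047334.
Q̄ = (S_0/π) × [bracket] = (319/π) × 1.047334 = 106.35 W/m².
Ratio Q̄_A / Q̄_B = 236.00 / 106.35 = 2.219.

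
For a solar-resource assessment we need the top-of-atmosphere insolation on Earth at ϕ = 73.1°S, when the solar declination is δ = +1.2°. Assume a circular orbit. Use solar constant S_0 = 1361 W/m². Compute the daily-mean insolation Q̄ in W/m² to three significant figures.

Q̄ ≈ 113 W/m²

cos h₀ = −tan(-73.1°) tan(+1.200°) = 0.0689, h₀ = 1.5018 rad.
Bracket: h₀ sin ϕ sin δ + cos ϕ cos δ sin h₀ = 1.5018×-0.95681×0.02094 + 0.29070×0.99978×0.99762 = -0.030089 + 0.289944 = 0.259855.
Q̄ = (S_0/π) × [bracket] = (1361/π) × 0.259855 = 112.6 W/m².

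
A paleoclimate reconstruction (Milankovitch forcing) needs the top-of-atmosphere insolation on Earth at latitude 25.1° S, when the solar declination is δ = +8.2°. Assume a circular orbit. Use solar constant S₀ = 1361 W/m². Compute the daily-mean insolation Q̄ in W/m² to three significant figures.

cos H₀ = −tan(-25.1°) tan(+8.200°) = 0.0675, H₀ = 1.5032 rad.
Bracket: H₀ sin φ sin δ + cos φ cos δ sin H₀ = 1.5032×-0.42420×0.14263 + 0.90557×0.98978×0.99772 = -0.090949 + 0.894271 = 0.803322.
Q̄ = (S₀/π) × [bracket] = (1361/π) × 0.803322 = 348.0 W/m².

Q̄ ≈ 348 W/m²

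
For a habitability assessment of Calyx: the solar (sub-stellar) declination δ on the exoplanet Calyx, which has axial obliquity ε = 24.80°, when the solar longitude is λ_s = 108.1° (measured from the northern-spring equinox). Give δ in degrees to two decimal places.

sin δ = sin ε · sin λ_s = sin 24.80° × sin 108.1° = 0.398696.
δ = arcsin(0.398696) = +23.50°.

δ = +23.50°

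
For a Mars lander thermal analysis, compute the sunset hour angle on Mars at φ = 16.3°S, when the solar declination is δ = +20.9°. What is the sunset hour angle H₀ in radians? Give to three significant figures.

H₀ = 1.46 rad

cos H₀ = −tan φ · tan δ = −tan(-16.3°) × tan(+20.900°) = 0.1117, so H₀ = 1.4589 rad = 83.59°.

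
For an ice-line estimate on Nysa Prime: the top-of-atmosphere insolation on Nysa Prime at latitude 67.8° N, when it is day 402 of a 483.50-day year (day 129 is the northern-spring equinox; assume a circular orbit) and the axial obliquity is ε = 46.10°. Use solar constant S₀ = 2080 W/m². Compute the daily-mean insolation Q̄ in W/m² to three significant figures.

Q̄ ≈ 32.6 W/m²

Solar longitude: λ_s = 360° × (402 − 129)/483.50 = 203.268°.
sin δ = sin 46.10° × sin 203.268° = -0.28464, so δ = -16.537°.
cos H₀ = −tan(+67.8°) tan(-16.537°) = 0.7276, H₀ = 0.7560 rad.
Bracket: H₀ sin φ sin δ + cos φ cos δ sin H₀ = 0.7560×0.92587×-0.28464 + 0.37784×0.95863×0.68602 = -0.199236 + 0.248482 = 0.049246.
Q̄ = (S₀/π) × [bracket] = (2080/π) × 0.049246 = 32.61 W/m².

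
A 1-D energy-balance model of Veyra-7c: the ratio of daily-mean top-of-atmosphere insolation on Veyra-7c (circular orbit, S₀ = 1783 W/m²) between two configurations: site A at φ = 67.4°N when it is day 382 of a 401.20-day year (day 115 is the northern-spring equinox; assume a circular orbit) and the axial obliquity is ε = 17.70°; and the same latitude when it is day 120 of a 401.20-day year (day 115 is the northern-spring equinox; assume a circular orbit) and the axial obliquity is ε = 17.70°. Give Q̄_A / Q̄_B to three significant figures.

— Configuration A (φ=+67.4°):
Solar longitude: λ_s = 360° × (382 − 115)/401.20 = 239.581°.
sin δ = sin 17.70° × sin 239.581° = -0.26218, so δ = -15.200°.
cos H₀ = −tan(+67.4°) tan(-15.200°) = 0.6527, H₀ = 0.8597 rad.
Bracket: H₀ sin φ sin δ + cos φ cos δ sin H₀ = 0.8597×0.92321×-0.26218 + 0.38430×0.96502×0.75763 = -0.208088 + 0.280973 = 0.072885.
Q̄ = (S₀/π) × [bracket] = (1783/π) × 0.072885 = 41.366 W/m².
— Configuration B (φ=+67.4°):
Solar longitude: λ_s = 360° × (120 − 115)/401.20 = 4.487°.
sin δ = sin 17.70° × sin 4.487° = 0.02378, so δ = +1.363°.
cos H₀ = −tan(+67.4°) tan(+1.363°) = -0.0572, H₀ = 1.6280 rad.
Bracket: H₀ sin φ sin δ + cos φ cos δ sin H₀ = 1.6280×0.92321×0.02378 + 0.38430×0.99972×0.99837 = 0.035741 + 0.383566 = 0.419307.
Q̄ = (S₀/π) × [bracket] = (1783/π) × 0.419307 = 237.98 W/m².
Ratio Q̄_A / Q̄_B = 41.366 / 237.98 = 0.1738.

Q̄_A / Q̄_B ≈ 0.174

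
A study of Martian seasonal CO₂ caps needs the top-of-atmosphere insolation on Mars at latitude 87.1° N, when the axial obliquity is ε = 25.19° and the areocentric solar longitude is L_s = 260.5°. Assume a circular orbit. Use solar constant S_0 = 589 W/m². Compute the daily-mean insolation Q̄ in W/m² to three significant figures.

sin δ = sin 25.19° × sin 260.5° = -0.41978, so δ = -24.821°.
cos h₀ = −tan(+87.1°) tan(-24.821°) = 9.1301 ≥ 1 ⇒ polar night, h₀ = 0 and Q̄ = 0.

Q̄ ≈ 0.00 W/m²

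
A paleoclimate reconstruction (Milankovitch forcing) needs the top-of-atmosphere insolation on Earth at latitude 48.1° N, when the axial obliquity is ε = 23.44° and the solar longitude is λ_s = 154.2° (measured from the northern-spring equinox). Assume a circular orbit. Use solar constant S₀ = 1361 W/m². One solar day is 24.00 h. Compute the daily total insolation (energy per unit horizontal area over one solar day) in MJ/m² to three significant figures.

Solar declination: sin δ = sin ε · sin λ_s = sin 23.44° × sin 154.2° = 0.17313, so δ = +9.970°.
cos H₀ = −tan(+48.1°) tan(+9.970°) = -0.1959, H₀ = 1.7680 rad.
Bracket: H₀ sin φ sin δ + cos φ cos δ sin H₀ = 1.7680×0.74431×0.17313 + 0.66783×0.98490×0.98062 = 0.227829 + 0.644999 = 0.872828.
Q̄ = (S₀/π) × [bracket] = (1361/π) × 0.872828 = 378.13 W/m².
Daily total = Q̄ × 24.00 h × 3600 s/h = 378.13 × 24.00 × 3600 / 10⁶ = 32.67 MJ/m².

32.7 MJ/m²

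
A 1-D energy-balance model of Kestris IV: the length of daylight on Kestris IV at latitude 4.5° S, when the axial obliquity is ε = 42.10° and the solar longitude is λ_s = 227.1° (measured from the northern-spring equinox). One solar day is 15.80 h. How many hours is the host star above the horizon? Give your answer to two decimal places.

8.12 h

Solar declination: sin δ = sin ε · sin λ_s = sin 42.10° × sin 227.1° = -0.49112, so δ = -29.414°.
cos H₀ = −tan φ · tan δ = −tan(-4.5°) × tan(-29.414°) = -0.0444, so H₀ = 1.6152 rad = 92.54°.
Daylight = 2H₀/(2π) × 15.80 h = (1.6152/π) × 15.80 = 8.12 h.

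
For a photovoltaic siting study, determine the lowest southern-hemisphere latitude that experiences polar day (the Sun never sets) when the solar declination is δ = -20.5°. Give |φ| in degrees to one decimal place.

|φ| = 69.5°

Polar day requires cos H₀ = −tan φ tan δ ≤ −1, i.e. tan φ tan δ ≥ 1.
The boundary is |tan φ| · |tan δ| = 1, so |φ| = 90° − |δ| = 90° − 20.5° = 69.5° in the southern hemisphere.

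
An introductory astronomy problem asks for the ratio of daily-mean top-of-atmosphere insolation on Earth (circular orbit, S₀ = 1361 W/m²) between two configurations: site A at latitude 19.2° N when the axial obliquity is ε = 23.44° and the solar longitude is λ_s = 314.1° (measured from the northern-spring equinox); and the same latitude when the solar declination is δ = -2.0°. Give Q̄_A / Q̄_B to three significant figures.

— Configuration A (φ=+19.2°):
Solar declination: sin δ = sin ε · sin λ_s = sin 23.44° × sin 314.1° = -0.28566, so δ = -16.598°.
cos H₀ = −tan(+19.2°) tan(-16.598°) = 0.1038, H₀ = 1.4668 rad.
Bracket: H₀ sin φ sin δ + cos φ cos δ sin H₀ = 1.4668×0.32887×-0.28566 + 0.94438×0.95833×0.99460 = -0.137799 + 0.900141 = 0.762342.
Q̄ = (S₀/π) × [bracket] = (1361/π) × 0.762342 = 330.26 W/m².
— Configuration B (φ=+19.2°):
cos H₀ = −tan(+19.2°) tan(-2.000°) = 0.0122, H₀ = 1.5586 rad.
Bracket: H₀ sin φ sin δ + cos φ cos δ sin H₀ = 1.5586×0.32887×-0.03490 + 0.94438×0.99939×0.99993 = -0.017889 + 0.943738 = 0.925849.
Q̄ = (S₀/π) × [bracket] = (1361/π) × 0.925849 = 401.10 W/m².
Ratio Q̄_A / Q̄_B = 330.26 / 401.10 = 0.8234.

Q̄_A / Q̄_B ≈ 0.823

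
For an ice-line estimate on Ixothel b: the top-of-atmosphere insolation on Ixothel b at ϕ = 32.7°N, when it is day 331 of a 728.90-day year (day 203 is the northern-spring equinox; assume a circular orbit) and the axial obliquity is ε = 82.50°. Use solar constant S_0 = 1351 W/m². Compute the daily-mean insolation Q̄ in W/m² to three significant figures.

Solar longitude: L_s = 360° × (331 − 203)/728.90 = 63.219°.
sin δ = sin 82.50° × sin 63.219° = 0.88509, so δ = +62.263°.
cos h₀ = −tan(+32.7°) tan(+62.263°) = -1.2209 ≤ −1 ⇒ polar day, h₀ = π.
Bracket: h₀ sin ϕ sin δ + cos ϕ cos δ sin h₀ = 3.1416×0.54024×0.88509 + 0.84151×0.46541×0.00000 = 1.502191 + 0.000000 = 1.502191.
Q̄ = (S_0/π) × [bracket] = (1351/π) × 1.502191 = 646.0 W/m².

Q̄ ≈ 646 W/m²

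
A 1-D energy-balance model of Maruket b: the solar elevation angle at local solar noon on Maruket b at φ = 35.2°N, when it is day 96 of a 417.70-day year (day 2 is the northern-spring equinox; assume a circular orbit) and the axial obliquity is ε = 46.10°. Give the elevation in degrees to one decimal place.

Solar longitude: λ_s = 360° × (96 − 2)/417.70 = 81.015°.
sin δ = sin 46.10° × sin 81.015° = 0.71171, so δ = +45.374°.
At local noon the hour angle is zero, so the zenith angle equals |φ − δ| = |+35.2° − (+45.374°)| = 10.174°.
Elevation = 90° − 10.174° = 79.8°.

79.8°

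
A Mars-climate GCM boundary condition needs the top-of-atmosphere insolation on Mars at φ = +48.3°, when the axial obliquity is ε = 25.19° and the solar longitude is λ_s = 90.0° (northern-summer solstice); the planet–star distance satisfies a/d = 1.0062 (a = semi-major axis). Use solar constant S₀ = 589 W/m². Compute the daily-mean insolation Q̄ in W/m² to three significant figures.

Solar declination: sin δ = sin ε · sin λ_s = sin 25.19° × sin 90.0° = 0.42562, so δ = +25.190°.
cos H₀ = −tan(+48.3°) tan(+25.190°) = -0.5279, H₀ = 2.1269 rad.
Bracket: H₀ sin φ sin δ + cos φ cos δ sin H₀ = 2.1269×0.74664×0.42562 + 0.66523×0.90490×0.84930 = 0.675897 + 0.511250 = 1.187147.
Inverse-square distance factor (a/d)² = 1.0062² = 1.012438.
Q̄ = (S₀/π) × 1.012438 × [bracket] = (589/π) × 1.012438 × 1.187147 = 225.3 W/m².

Q̄ ≈ 225 W/m²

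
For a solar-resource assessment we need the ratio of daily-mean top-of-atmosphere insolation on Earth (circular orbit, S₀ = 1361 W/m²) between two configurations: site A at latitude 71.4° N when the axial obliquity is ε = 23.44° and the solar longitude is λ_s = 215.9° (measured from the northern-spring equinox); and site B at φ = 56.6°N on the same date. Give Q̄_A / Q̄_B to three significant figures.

— Configuration A (φ=+71.4°):
Solar declination: sin δ = sin ε · sin λ_s = sin 23.44° × sin 215.9° = -0.23325, so δ = -13.489°.
cos H₀ = −tan(+71.4°) tan(-13.489°) = 0.7128, H₀ = 0.7774 rad.
Bracket: H₀ sin φ sin δ + cos φ cos δ sin H₀ = 0.7774×0.94777×-0.23325 + 0.31896×0.97242×0.70141 = -0.171858 + 0.217551 = 0.045693.
Q̄ = (S₀/π) × [bracket] = (1361/π) × 0.045693 = 19.795 W/m².
— Configuration B (φ=+56.6°):
cos H₀ = −tan(+56.6°) tan(-13.489°) = 0.3638, H₀ = 1.1985 rad.
Bracket: H₀ sin φ sin δ + cos φ cos δ sin H₀ = 1.1985×0.83485×-0.23325 + 0.55048×0.97242×0.93148 = -0.233382 + 0.498619 = 0.265237.
Q̄ = (S₀/π) × [bracket] = (1361/π) × 0.265237 = 114.91 W/m².
Ratio Q̄_A / Q̄_B = 19.795 / 114.91 = 0.1723.

Q̄_A / Q̄_B ≈ 0.172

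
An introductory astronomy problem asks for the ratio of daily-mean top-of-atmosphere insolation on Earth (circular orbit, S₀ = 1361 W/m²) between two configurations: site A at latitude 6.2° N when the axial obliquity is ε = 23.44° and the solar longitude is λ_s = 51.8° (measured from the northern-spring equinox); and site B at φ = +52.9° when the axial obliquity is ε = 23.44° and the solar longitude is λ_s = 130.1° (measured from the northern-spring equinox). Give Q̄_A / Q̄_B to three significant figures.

— Configuration A (φ=+6.2°):
Solar declination: sin δ = sin ε · sin λ_s = sin 23.44° × sin 51.8° = 0.31260, so δ = +18.216°.
cos H₀ = −tan(+6.2°) tan(+18.216°) = -0.0358, H₀ = 1.6066 rad.
Bracket: H₀ sin φ sin δ + cos φ cos δ sin H₀ = 1.6066×0.10800×0.31260 + 0.99415×0.94988×0.99936 = 0.054240 + 0.943719 = 0.997959.
Q̄ = (S₀/π) × [bracket] = (1361/π) × 0.997959 = 432.34 W/m².
— Configuration B (φ=+52.9°):
Solar declination: sin δ = sin ε · sin λ_s = sin 23.44° × sin 130.1° = 0.30428, so δ = +17.715°.
cos H₀ = −tan(+52.9°) tan(+17.715°) = -0.4224, H₀ = 2.0068 rad.
Bracket: H₀ sin φ sin δ + cos φ cos δ sin H₀ = 2.0068×0.79758×0.30428 + 0.60321×0.95258×0.90643 = 0.487026 + 0.520840 = 1.007866.
Q̄ = (S₀/π) × [bracket] = (1361/π) × 1.007866 = 436.63 W/m².
Ratio Q̄_A / Q̄_B = 432.34 / 436.63 = 0.9902.

Q̄_A / Q̄_B ≈ 0.990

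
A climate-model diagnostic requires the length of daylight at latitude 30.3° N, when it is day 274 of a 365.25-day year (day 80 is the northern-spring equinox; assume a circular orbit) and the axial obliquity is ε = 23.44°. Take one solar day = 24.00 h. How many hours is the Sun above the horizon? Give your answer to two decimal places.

Solar longitude: L_s = 360° × (274 − 80)/365.25 = 191.211°.
sin δ = sin 23.44° × sin 191.211° = -0.07734, so δ = -4.436°.
cos h₀ = −tan ϕ · tan δ = −tan(+30.3°) × tan(-4.436°) = 0.0453, so h₀ = 1.5254 rad = 87.40°.
Daylight = 2h₀/(2π) × 24.00 h = (1.5254/π) × 24.00 = 11.65 h.

11.65 h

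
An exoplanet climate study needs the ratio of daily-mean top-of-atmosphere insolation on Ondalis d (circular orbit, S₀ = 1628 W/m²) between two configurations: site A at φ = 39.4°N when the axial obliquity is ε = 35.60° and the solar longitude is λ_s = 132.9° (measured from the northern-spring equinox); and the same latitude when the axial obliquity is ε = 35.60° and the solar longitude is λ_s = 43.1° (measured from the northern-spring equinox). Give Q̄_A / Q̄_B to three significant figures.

Q̄_A / Q̄_B ≈ 1.02

— Configuration A (φ=+39.4°):
Solar declination: sin δ = sin ε · sin λ_s = sin 35.60° × sin 132.9° = 0.42643, so δ = +25.241°.
cos H₀ = −tan(+39.4°) tan(+25.241°) = -0.3872, H₀ = 1.9684 rad.
Bracket: H₀ sin φ sin δ + cos φ cos δ sin H₀ = 1.9684×0.63473×0.42643 + 0.77273×0.90452×0.92198 = 0.532783 + 0.644418 = 1.177201.
Q̄ = (S₀/π) × [bracket] = (1628/π) × 1.177201 = 610.04 W/m².
— Configuration B (φ=+39.4°):
Solar declination: sin δ = sin ε · sin λ_s = sin 35.60° × sin 43.1° = 0.39775, so δ = +23.438°.
cos H₀ = −tan(+39.4°) tan(+23.438°) = -0.3561, H₀ = 1.9349 rad.
Bracket: H₀ sin φ sin δ + cos φ cos δ sin H₀ = 1.9349×0.63473×0.39775 + 0.77273×0.91749×0.93445 = 0.488492 + 0.662499 = 1.150991.
Q̄ = (S₀/π) × [bracket] = (1628/π) × 1.150991 = 596.45 W/m².
Ratio Q̄_A / Q̄_B = 610.04 / 596.45 = 1.023.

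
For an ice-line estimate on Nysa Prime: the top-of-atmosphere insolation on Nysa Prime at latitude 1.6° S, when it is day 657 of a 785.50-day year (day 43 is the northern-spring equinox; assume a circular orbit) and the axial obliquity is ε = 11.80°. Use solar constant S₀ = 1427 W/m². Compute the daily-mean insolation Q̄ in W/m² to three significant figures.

Q̄ ≈ 449 W/m²

Solar longitude: λ_s = 360° × (657 − 43)/785.50 = 281.400°.
sin δ = sin 11.80° × sin 281.400° = -0.20046, so δ = -11.564°.
cos H₀ = −tan(-1.6°) tan(-11.564°) = -0.0057, H₀ = 1.5765 rad.
Bracket: H₀ sin φ sin δ + cos φ cos δ sin H₀ = 1.5765×-0.02792×-0.20046 + 0.99961×0.97970×0.99998 = 0.008823 + 0.979298 = 0.988121.
Q̄ = (S₀/π) × [bracket] = (1427/π) × 0.988121 = 448.8 W/m².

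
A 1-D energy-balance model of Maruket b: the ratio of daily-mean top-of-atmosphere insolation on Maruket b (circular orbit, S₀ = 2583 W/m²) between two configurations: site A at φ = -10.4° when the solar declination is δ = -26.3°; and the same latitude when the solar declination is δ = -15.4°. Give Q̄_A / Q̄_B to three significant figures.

Q̄_A / Q̄_B ≈ 0.987

— Configuration A (φ=-10.4°):
cos H₀ = −tan(-10.4°) tan(-26.300°) = -0.0907, H₀ = 1.6616 rad.
Bracket: H₀ sin φ sin δ + cos φ cos δ sin H₀ = 1.6616×-0.18052×-0.44307 + 0.98357×0.89649×0.99588 = 0.132900 + 0.878128 = 1.011028.
Q̄ = (S₀/π) × [bracket] = (2583/π) × 1.011028 = 831.26 W/m².
— Configuration B (φ=-10.4°):
cos H₀ = −tan(-10.4°) tan(-15.400°) = -0.0506, H₀ = 1.6214 rad.
Bracket: H₀ sin φ sin δ + cos φ cos δ sin H₀ = 1.6214×-0.18052×-0.26556 + 0.98357×0.96410×0.99872 = 0.077728 + 0.947046 = 1.024774.
Q̄ = (S₀/π) × [bracket] = (2583/π) × 1.024774 = 842.56 W/m².
Ratio Q̄_A / Q̄_B = 831.26 / 842.56 = 0.9866.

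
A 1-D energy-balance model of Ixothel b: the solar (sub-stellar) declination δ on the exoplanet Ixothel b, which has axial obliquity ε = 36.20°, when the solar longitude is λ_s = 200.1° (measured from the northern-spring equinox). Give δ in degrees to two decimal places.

δ = -11.71°

sin δ = sin ε · sin λ_s = sin 36.20° × sin 200.1° = -0.202967.
δ = arcsin(-0.202967) = -11.71°.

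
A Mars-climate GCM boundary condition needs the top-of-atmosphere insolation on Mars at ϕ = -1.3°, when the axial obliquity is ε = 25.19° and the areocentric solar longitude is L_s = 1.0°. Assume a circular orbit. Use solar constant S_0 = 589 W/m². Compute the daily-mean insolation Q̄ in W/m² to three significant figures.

sin δ = sin 25.19° × sin 1.0° = 0.00743, so δ = +0.426°.
cos h₀ = −tan(-1.3°) tan(+0.426°) = 0.0002, h₀ = 1.5706 rad.
Bracket: h₀ sin ϕ sin δ + cos ϕ cos δ sin h₀ = 1.5706×-0.02269×0.00743 + 0.99974×0.99997×1.00000 = -0.000265 + 0.999710 = 0.999445.
Q̄ = (S_0/π) × [bracket] = (589/π) × 0.999445 = 187.4 W/m².

Q̄ ≈ 187 W/m²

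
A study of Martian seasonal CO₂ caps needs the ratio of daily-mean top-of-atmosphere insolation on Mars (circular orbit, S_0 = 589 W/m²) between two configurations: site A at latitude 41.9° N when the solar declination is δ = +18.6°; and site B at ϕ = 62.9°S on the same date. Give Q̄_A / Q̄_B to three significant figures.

— Configuration A (ϕ=+41.9°):
cos h₀ = −tan(+41.9°) tan(+18.600°) = -0.3020, h₀ = 1.8775 rad.
Bracket: h₀ sin ϕ sin δ + cos ϕ cos δ sin h₀ = 1.8775×0.66783×0.31896 + 0.74431×0.94777×0.95332 = 0.399928 + 0.672505 = 1.072433.
Q̄ = (S_0/π) × [bracket] = (589/π) × 1.072433 = 201.06 W/m².
— Configuration B (ϕ=-62.9°):
cos h₀ = −tan(-62.9°) tan(+18.600°) = 0.6577, h₀ = 0.8531 rad.
Bracket: h₀ sin ϕ sin δ + cos ϕ cos δ sin h₀ = 0.8531×-0.89021×0.31896 + 0.45554×0.94777×0.75332 = -0.242230 + 0.325244 = 0.083014.
Q̄ = (S_0/π) × [bracket] = (589/π) × 0.083014 = 15.564 W/m².
Ratio Q̄_A / Q̄_B = 201.06 / 15.564 = 12.92.

Q̄_A / Q̄_B ≈ 12.9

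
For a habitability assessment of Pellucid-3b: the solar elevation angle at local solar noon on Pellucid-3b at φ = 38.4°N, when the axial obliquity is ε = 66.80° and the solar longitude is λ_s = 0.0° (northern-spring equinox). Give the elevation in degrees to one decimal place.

51.6°

Solar declination: sin δ = sin ε · sin λ_s = sin 66.80° × sin 0.0° = 0.00000, so δ = +0.000°.
At local noon the hour angle is zero, so the zenith angle equals |φ − δ| = |+38.4° − (+0.000°)| = 38.400°.
Elevation = 90° − 38.400° = 51.6°.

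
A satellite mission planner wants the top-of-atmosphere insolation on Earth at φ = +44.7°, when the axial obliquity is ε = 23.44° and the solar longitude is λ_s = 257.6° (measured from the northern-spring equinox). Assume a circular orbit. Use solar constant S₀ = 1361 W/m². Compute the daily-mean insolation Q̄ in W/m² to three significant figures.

Solar declination: sin δ = sin ε · sin λ_s = sin 23.44° × sin 257.6° = -0.38851, so δ = -22.862°.
cos H₀ = −tan(+44.7°) tan(-22.862°) = 0.4172, H₀ = 1.1404 rad.
Bracket: H₀ sin φ sin δ + cos φ cos δ sin H₀ = 1.1404×0.70339×-0.38851 + 0.71080×0.92144×0.90880 = -0.311642 + 0.595227 = 0.283585.
Q̄ = (S₀/π) × [bracket] = (1361/π) × 0.283585 = 122.9 W/m².

Q̄ ≈ 123 W/m²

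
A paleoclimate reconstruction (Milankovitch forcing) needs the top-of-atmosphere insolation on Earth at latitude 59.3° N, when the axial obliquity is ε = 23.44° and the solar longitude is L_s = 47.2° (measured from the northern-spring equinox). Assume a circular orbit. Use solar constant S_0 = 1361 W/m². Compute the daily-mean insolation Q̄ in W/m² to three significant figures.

Solar declination: sin δ = sin ε · sin L_s = sin 23.44° × sin 47.2° = 0.29187, so δ = +16.970°.
cos h₀ = −tan(+59.3°) tan(+16.970°) = -0.5139, h₀ = 2.1106 rad.
Bracket: h₀ sin ϕ sin δ + cos ϕ cos δ sin h₀ = 2.1106×0.85985×0.29187 + 0.51054×0.95646×0.85783 = 0.529686 + 0.418888 = 0.948574.
Q̄ = (S_0/π) × [bracket] = (1361/π) × 0.948574 = 410.9 W/m².

Q̄ ≈ 411 W/m²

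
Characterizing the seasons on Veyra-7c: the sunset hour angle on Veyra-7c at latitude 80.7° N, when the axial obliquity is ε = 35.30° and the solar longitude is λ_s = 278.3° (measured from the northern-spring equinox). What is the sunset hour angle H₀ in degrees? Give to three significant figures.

H₀ = 0.00°

Solar declination: sin δ = sin ε · sin λ_s = sin 35.30° × sin 278.3° = -0.57181, so δ = -34.876°.
cos H₀ = −tan φ · tan δ = 4.2563 ≥ 1, so the host star never rises (polar night) and H₀ = 0.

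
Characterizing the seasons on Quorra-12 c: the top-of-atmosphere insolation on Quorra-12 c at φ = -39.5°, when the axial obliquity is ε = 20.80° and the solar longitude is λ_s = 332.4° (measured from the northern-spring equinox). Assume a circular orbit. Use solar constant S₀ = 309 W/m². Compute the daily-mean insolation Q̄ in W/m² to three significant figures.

Solar declination: sin δ = sin ε · sin λ_s = sin 20.80° × sin 332.4° = -0.16452, so δ = -9.469°.
cos H₀ = −tan(-39.5°) tan(-9.469°) = -0.1375, H₀ = 1.7087 rad.
Bracket: H₀ sin φ sin δ + cos φ cos δ sin H₀ = 1.7087×-0.63608×-0.16452 + 0.77162×0.98637×0.99050 = 0.178812 + 0.753872 = 0.932684.
Q̄ = (S₀/π) × [bracket] = (309/π) × 0.932684 = 91.74 W/m².

Q̄ ≈ 91.7 W/m²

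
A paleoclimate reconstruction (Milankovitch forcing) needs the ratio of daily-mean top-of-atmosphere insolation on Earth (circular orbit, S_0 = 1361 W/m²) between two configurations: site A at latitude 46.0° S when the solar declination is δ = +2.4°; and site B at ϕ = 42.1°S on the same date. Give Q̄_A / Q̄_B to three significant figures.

— Configuration A (ϕ=-46.0°):
cos h₀ = −tan(-46.0°) tan(+2.400°) = 0.0434, h₀ = 1.5274 rad.
Bracket: h₀ sin ϕ sin δ + cos ϕ cos δ sin h₀ = 1.5274×-0.71934×0.04188 + 0.69466×0.99912×0.99906 = -0.046014 + 0.693396 = 0.647382.
Q̄ = (S_0/π) × [bracket] = (1361/π) × 0.647382 = 280.46 W/m².
— Configuration B (ϕ=-42.1°):
cos h₀ = −tan(-42.1°) tan(+2.400°) = 0.0379, h₀ = 1.5329 rad.
Bracket: h₀ sin ϕ sin δ + cos ϕ cos δ sin h₀ = 1.5329×-0.67043×0.04188 + 0.74198×0.99912×0.99928 = -0.043040 + 0.740793 = 0.697753.
Q̄ = (S_0/π) × [bracket] = (1361/π) × 0.697753 = 302.28 W/m².
Ratio Q̄_A / Q̄_B = 280.46 / 302.28 = 0.9278.

Q̄_A / Q̄_B ≈ 0.928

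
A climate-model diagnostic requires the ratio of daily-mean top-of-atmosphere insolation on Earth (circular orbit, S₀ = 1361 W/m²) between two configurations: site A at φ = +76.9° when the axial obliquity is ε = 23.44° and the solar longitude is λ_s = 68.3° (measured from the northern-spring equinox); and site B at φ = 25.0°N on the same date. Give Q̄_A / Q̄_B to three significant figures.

Q̄_A / Q̄_B ≈ 1.03

— Configuration A (φ=+76.9°):
Solar declination: sin δ = sin ε · sin λ_s = sin 23.44° × sin 68.3° = 0.36960, so δ = +21.691°.
cos H₀ = −tan(+76.9°) tan(+21.691°) = -1.7093 ≤ −1 ⇒ polar day, H₀ = π.
Bracket: H₀ sin φ sin δ + cos φ cos δ sin H₀ = 3.1416×0.97398×0.36960 + 0.22665×0.92919×0.00000 = 1.130923 + 0.000000 = 1.130923.
Q̄ = (S₀/π) × [bracket] = (1361/π) × 1.130923 = 489.94 W/m².
— Configuration B (φ=+25.0°):
cos H₀ = −tan(+25.0°) tan(+21.691°) = -0.1855, H₀ = 1.7574 rad.
Bracket: H₀ sin φ sin δ + cos φ cos δ sin H₀ = 1.7574×0.42262×0.36960 + 0.90631×0.92919×0.98265 = 0.274506 + 0.827523 = 1.102029.
Q̄ = (S₀/π) × [bracket] = (1361/π) × 1.102029 = 477.42 W/m².
Ratio Q̄_A / Q̄_B = 489.94 / 477.42 = 1.026.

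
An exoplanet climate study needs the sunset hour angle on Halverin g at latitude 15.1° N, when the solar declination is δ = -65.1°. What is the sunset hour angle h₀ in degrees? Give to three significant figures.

h₀ = 54.5°

cos h₀ = −tan ϕ · tan δ = −tan(+15.1°) × tan(-65.100°) = 0.5813, so h₀ = 0.9505 rad = 54.46°.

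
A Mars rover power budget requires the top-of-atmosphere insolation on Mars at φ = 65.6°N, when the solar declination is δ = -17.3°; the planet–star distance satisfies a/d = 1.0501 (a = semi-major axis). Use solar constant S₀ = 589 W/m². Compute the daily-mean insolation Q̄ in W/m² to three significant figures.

cos H₀ = −tan(+65.6°) tan(-17.300°) = 0.6866, H₀ = 0.8140 rad.
Bracket: H₀ sin φ sin δ + cos φ cos δ sin H₀ = 0.8140×0.91068×-0.29737 + 0.41310×0.95476×0.72702 = -0.220438 + 0.286745 = 0.066307.
Inverse-square distance factor (a/d)² = 1.0501² = 1.102710.
Q̄ = (S₀/π) × 1.102710 × [bracket] = (589/π) × 1.102710 × 0.066307 = 13.71 W/m².

Q̄ ≈ 13.7 W/m²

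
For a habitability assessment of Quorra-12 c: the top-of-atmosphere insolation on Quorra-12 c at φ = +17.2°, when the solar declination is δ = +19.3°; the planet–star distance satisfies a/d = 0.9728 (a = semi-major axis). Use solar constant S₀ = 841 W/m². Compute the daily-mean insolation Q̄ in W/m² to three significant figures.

Q̄ ≈ 269 W/m²

cos H₀ = −tan(+17.2°) tan(+19.300°) = -0.1084, H₀ = 1.6794 rad.
Bracket: H₀ sin φ sin δ + cos φ cos δ sin H₀ = 1.6794×0.29571×0.33051 + 0.95528×0.94380×0.99411 = 0.164136 + 0.896283 = 1.060419.
Inverse-square distance factor (a/d)² = 0.9728² = 0.946340.
Q̄ = (S₀/π) × 0.946340 × [bracket] = (841/π) × 0.946340 × 1.060419 = 268.6 W/m².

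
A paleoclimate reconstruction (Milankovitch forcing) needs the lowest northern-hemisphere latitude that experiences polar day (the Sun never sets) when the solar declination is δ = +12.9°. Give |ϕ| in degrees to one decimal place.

Polar day requires cos h₀ = −tan ϕ tan δ ≤ −1, i.e. tan ϕ tan δ ≥ 1.
The boundary is |tan ϕ| · |tan δ| = 1, so |ϕ| = 90° − |δ| = 90° − 12.9° = 77.1° in the northern hemisphere.

|ϕ| = 77.1°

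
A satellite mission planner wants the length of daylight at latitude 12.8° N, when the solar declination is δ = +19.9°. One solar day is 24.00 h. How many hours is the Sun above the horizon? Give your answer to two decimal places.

12.63 h

cos H₀ = −tan φ · tan δ = −tan(+12.8°) × tan(+19.900°) = -0.0822, so H₀ = 1.6531 rad = 94.72°.
Daylight = 2H₀/(2π) × 24.00 h = (1.6531/π) × 24.00 = 12.63 h.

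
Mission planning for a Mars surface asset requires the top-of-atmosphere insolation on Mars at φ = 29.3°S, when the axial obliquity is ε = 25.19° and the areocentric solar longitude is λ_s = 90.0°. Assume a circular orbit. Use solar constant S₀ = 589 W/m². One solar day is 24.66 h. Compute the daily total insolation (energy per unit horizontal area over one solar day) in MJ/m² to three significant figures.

sin δ = sin 25.19° × sin 90.0° = 0.42562, so δ = +25.190°.
cos H₀ = −tan(-29.3°) tan(+25.190°) = 0.2639, H₀ = 1.3037 rad.
Bracket: H₀ sin φ sin δ + cos φ cos δ sin H₀ = 1.3037×-0.48938×0.42562 + 0.87207×0.90490×0.96454 = -0.271548 + 0.761153 = 0.489605.
Q̄ = (S₀/π) × [bracket] = (589/π) × 0.489605 = 91.793 W/m².
Daily total = Q̄ × 24.66 h × 3600 s/h = 91.793 × 24.66 × 3600 / 10⁶ = 8.149 MJ/m².

8.15 MJ/m²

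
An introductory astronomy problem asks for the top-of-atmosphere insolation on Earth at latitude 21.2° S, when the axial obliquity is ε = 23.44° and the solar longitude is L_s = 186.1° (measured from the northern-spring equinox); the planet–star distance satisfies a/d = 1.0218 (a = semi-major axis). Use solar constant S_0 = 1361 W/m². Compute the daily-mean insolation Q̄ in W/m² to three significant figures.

Q̄ ≈ 432 W/m²

Solar declination: sin δ = sin ε · sin L_s = sin 23.44° × sin 186.1° = -0.04227, so δ = -2.423°.
cos h₀ = −tan(-21.2°) tan(-2.423°) = -0.0164, h₀ = 1.5872 rad.
Bracket: h₀ sin ϕ sin δ + cos ϕ cos δ sin h₀ = 1.5872×-0.36162×-0.04227 + 0.93232×0.99911×0.99987 = 0.024261 + 0.931369 = 0.955630.
Inverse-square distance factor (a/d)² = 1.0218² = 1.044075.
Q̄ = (S_0/π) × 1.044075 × [bracket] = (1361/π) × 1.044075 × 0.955630 = 432.2 W/m².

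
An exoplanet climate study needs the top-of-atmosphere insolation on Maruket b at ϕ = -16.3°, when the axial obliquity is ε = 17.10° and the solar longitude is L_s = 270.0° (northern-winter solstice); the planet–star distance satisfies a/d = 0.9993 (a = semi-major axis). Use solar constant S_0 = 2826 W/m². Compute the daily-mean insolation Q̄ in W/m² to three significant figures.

Solar declination: sin δ = sin ε · sin L_s = sin 17.10° × sin 270.0° = -0.29404, so δ = -17.100°.
cos h₀ = −tan(-16.3°) tan(-17.100°) = -0.0900, h₀ = 1.6609 rad.
Bracket: h₀ sin ϕ sin δ + cos ϕ cos δ sin h₀ = 1.6609×-0.28067×-0.29404 + 0.95981×0.95579×0.99595 = 0.137071 + 0.913661 = 1.050732.
Inverse-square distance factor (a/d)² = 0.9993² = 0.998600.
Q̄ = (S_0/π) × 0.998600 × [bracket] = (2826/π) × 0.998600 × 1.050732 = 943.9 W/m².

Q̄ ≈ 944 W/m²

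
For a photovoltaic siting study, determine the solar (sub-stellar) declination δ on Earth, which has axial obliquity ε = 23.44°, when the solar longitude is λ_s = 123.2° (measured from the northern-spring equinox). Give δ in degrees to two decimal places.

sin δ = sin ε · sin λ_s = sin 23.44° × sin 123.2° = 0.332855.
δ = arcsin(0.332855) = +19.44°.

δ = +19.44°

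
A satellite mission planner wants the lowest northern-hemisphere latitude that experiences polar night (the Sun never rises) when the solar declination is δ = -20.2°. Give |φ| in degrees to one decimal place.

Polar night requires cos H₀ = −tan φ tan δ ≥ 1, i.e. tan φ tan δ ≤ −1.
The boundary is |tan φ| · |tan δ| = 1, so |φ| = 90° − |δ| = 90° − 20.2° = 69.8° in the northern hemisphere.

|φ| = 69.8°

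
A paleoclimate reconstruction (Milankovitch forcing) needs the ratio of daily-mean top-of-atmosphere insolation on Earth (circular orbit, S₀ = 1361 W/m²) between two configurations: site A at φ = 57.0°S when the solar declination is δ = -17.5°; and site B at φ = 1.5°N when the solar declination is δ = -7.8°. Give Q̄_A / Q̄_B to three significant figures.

— Configuration A (φ=-57.0°):
cos H₀ = −tan(-57.0°) tan(-17.500°) = -0.4855, H₀ = 2.0778 rad.
Bracket: H₀ sin φ sin δ + cos φ cos δ sin H₀ = 2.0778×-0.83867×-0.30071 + 0.54464×0.95372×0.87423 = 0.524014 + 0.454105 = 0.978119.
Q̄ = (S₀/π) × [bracket] = (1361/π) × 0.978119 = 423.74 W/m².
— Configuration B (φ=+1.5°):
cos H₀ = −tan(+1.5°) tan(-7.800°) = 0.0036, H₀ = 1.5672 rad.
Bracket: H₀ sin φ sin δ + cos φ cos δ sin H₀ = 1.5672×0.02618×-0.13572 + 0.99966×0.99075×0.99999 = -0.005568 + 0.990403 = 0.984835.
Q̄ = (S₀/π) × [bracket] = (1361/π) × 0.984835 = 426.65 W/m².
Ratio Q̄_A / Q̄_B = 423.74 / 426.65 = 0.9932.

Q̄_A / Q̄_B ≈ 0.993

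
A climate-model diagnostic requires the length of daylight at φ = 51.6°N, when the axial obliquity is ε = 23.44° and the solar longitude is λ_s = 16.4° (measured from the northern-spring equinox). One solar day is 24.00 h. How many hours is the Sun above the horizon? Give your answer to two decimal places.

Solar declination: sin δ = sin ε · sin λ_s = sin 23.44° × sin 16.4° = 0.11231, so δ = +6.449°.
cos H₀ = −tan φ · tan δ = −tan(+51.6°) × tan(+6.449°) = -0.1426, so H₀ = 1.7139 rad = 98.20°.
Daylight = 2H₀/(2π) × 24.00 h = (1.7139/π) × 24.00 = 13.09 h.

13.09 h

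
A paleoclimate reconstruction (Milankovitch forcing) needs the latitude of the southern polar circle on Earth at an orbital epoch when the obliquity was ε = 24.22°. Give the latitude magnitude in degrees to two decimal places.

The polar circle is the lowest latitude that experiences at least one full rotation of continuous darkness at the northern-summer solstice; it lies at |φ| = 90° − ε = 90° − 24.22° = 65.78°.

65.78°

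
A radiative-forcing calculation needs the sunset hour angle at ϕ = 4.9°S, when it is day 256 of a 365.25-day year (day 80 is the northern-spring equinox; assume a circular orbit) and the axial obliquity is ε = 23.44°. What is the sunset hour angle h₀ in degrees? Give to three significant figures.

Solar longitude: L_s = 360° × (256 − 80)/365.25 = 173.470°.
sin δ = sin 23.44° × sin 173.470° = 0.04524, so δ = +2.593°.
cos h₀ = −tan ϕ · tan δ = −tan(-4.9°) × tan(+2.593°) = 0.0039, so h₀ = 1.5669 rad = 89.78°.

h₀ = 89.8°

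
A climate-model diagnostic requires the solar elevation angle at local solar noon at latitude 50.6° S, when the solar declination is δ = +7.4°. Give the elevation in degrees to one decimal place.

At local noon the hour angle is zero, so the zenith angle equals |φ − δ| = |-50.6° − (+7.400°)| = 58.000°.
Elevation = 90° − 58.000° = 32.0°.

32.0°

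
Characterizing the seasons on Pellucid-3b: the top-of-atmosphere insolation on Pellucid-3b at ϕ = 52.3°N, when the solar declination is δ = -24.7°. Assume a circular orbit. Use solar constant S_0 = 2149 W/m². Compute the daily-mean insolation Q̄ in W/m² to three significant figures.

cos h₀ = −tan(+52.3°) tan(-24.700°) = 0.5951, h₀ = 0.9334 rad.
Bracket: h₀ sin ϕ sin δ + cos ϕ cos δ sin h₀ = 0.9334×0.79122×-0.41787 + 0.61153×0.90851×0.80365 = -0.308607 + 0.446493 = 0.137886.
Q̄ = (S_0/π) × [bracket] = (2149/π) × 0.137886 = 94.32 W/m².

Q̄ ≈ 94.3 W/m²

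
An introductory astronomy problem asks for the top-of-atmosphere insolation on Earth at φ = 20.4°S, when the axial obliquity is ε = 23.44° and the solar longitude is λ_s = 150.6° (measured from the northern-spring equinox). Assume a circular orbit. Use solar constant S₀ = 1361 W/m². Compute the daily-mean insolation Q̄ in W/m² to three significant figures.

Q̄ ≈ 353 W/m²

Solar declination: sin δ = sin ε · sin λ_s = sin 23.44° × sin 150.6° = 0.19528, so δ = +11.261°.
cos H₀ = −tan(-20.4°) tan(+11.261°) = 0.0740, H₀ = 1.4967 rad.
Bracket: H₀ sin φ sin δ + cos φ cos δ sin H₀ = 1.4967×-0.34857×0.19528 + 0.93728×0.98075×0.99725 = -0.101878 + 0.916709 = 0.814831.
Q̄ = (S₀/π) × [bracket] = (1361/π) × 0.814831 = 353.0 W/m².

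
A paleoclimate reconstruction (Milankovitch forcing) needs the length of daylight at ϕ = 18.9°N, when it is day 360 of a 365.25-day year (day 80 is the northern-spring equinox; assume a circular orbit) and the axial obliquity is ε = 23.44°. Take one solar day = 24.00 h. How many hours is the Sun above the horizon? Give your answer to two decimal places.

Solar longitude: L_s = 360° × (360 − 80)/365.25 = 275.975°.
sin δ = sin 23.44° × sin 275.975° = -0.39563, so δ = -23.305°.
cos h₀ = −tan ϕ · tan δ = −tan(+18.9°) × tan(-23.305°) = 0.1475, so h₀ = 1.4228 rad = 81.52°.
Daylight = 2h₀/(2π) × 24.00 h = (1.4228/π) × 24.00 = 10.87 h.

10.87 h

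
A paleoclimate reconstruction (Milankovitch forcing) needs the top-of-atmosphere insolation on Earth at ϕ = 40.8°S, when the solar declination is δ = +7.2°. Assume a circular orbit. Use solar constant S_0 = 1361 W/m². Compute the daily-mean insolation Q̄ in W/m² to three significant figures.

Q̄ ≈ 272 W/m²

cos h₀ = −tan(-40.8°) tan(+7.200°) = 0.1090, h₀ = 1.4615 rad.
Bracket: h₀ sin ϕ sin δ + cos ϕ cos δ sin h₀ = 1.4615×-0.65342×0.12533 + 0.75700×0.99211×0.99404 = -0.119687 + 0.746551 = 0.626864.
Q̄ = (S_0/π) × [bracket] = (1361/π) × 0.626864 = 271.6 W/m².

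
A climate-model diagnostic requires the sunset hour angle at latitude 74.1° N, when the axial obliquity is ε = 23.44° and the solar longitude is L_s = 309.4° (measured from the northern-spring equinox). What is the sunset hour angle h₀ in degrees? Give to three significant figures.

h₀ = 0.00°

Solar declination: sin δ = sin ε · sin L_s = sin 23.44° × sin 309.4° = -0.30738, so δ = -17.902°.
cos h₀ = −tan ϕ · tan δ = 1.1340 ≥ 1, so the Sun never rises (polar night) and h₀ = 0.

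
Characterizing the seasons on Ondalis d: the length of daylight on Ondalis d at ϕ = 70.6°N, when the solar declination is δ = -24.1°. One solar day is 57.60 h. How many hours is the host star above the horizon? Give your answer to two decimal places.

cos h₀ = −tan ϕ · tan δ = 1.2702 ≥ 1, so the host star never rises (polar night) and h₀ = 0.
Daylight = 2h₀/(2π) × 57.60 h = (0.0000/π) × 57.60 = 0.00 h.

0.00 h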